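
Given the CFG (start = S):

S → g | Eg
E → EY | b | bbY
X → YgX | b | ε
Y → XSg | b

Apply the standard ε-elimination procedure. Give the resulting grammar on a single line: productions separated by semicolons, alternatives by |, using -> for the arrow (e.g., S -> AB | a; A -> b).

S -> g | Eg; E -> b | EY | bbY; X -> b | Yg | YgX; Y -> b | Sg | XSg

Nullable set: {X}.
Drop X -> ε.
X -> YgX: X nullable, giving Yg | YgX.
Y -> XSg: X nullable, giving Sg | XSg.
Unchanged (no nullable symbols): S -> Eg; S -> g; E -> EY; E -> b; E -> bbY; X -> b; Y -> b.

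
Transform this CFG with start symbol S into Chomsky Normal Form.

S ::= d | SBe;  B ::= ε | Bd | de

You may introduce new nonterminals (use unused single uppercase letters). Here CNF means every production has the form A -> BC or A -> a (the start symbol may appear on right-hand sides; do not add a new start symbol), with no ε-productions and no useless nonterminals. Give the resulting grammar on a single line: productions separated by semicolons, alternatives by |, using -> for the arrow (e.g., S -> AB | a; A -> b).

S -> d | SC | SD; A -> d; B -> d | AC | BA; C -> e; D -> BC

Nullable: {B}; after ε-elimination: S -> d | Se | SBe; B -> d | Bd | de.
No unit productions to eliminate.
TERM: introduce A -> d, C -> e and substitute in every rule of length ≥2.
BIN: S -> SBC becomes S -> SD, D -> BC.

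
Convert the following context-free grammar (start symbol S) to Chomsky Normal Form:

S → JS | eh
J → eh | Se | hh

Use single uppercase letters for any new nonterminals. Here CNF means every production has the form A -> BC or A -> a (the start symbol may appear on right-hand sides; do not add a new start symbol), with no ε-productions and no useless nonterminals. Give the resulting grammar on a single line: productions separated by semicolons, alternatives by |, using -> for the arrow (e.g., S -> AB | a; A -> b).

S -> AB | JS; A -> e; B -> h; J -> AB | BB | SA

No ε-productions.
No unit productions to eliminate.
TERM: introduce A -> e, B -> h and substitute in every rule of length ≥2.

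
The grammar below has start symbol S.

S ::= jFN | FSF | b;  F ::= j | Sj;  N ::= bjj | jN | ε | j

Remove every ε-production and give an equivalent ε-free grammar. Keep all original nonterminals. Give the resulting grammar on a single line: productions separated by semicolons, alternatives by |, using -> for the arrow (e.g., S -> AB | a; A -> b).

S -> b | jF | FSF | jFN; F -> j | Sj; N -> j | jN | bjj

Nullable set: {N}.
S -> jFN: N nullable, giving jF | jFN.
Drop N -> ε.
N -> jN: N nullable, giving j | jN.
Unchanged (no nullable symbols): S -> FSF; S -> b; F -> Sj; F -> j; N -> bjj; N -> j.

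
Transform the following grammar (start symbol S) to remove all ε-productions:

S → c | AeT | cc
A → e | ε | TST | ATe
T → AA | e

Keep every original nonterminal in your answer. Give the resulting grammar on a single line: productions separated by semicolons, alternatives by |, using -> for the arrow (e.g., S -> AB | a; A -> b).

S -> c | e | Ae | cc | eT | AeT; A -> S | e | Ae | ST | TS | Te | ATe | TST; T -> A | e | AA

Nullable set: {A, T}.
S -> AeT: A, T nullable, giving Ae | AeT | e | eT.
Drop A -> ε.
A -> ATe: A, T nullable, giving ATe | Ae | Te | e.
A -> TST: T, T nullable, giving S | ST | TS | TST.
T -> AA: A, A nullable, giving A | AA.
Unchanged (no nullable symbols): S -> c; S -> cc; A -> e; T -> e.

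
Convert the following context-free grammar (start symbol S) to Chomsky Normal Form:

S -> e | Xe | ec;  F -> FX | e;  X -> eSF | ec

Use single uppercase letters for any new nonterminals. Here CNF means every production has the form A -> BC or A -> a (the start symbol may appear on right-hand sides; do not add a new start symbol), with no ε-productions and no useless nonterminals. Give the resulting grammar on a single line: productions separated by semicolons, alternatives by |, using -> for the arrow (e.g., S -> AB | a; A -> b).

S -> e | AB | XA; A -> e; B -> c; C -> SF; F -> e | FX; X -> AB | AC

No ε-productions.
No unit productions to eliminate.
TERM: introduce B -> c, A -> e and substitute in every rule of length ≥2.
BIN: X -> ASF becomes X -> AC, C -> SF.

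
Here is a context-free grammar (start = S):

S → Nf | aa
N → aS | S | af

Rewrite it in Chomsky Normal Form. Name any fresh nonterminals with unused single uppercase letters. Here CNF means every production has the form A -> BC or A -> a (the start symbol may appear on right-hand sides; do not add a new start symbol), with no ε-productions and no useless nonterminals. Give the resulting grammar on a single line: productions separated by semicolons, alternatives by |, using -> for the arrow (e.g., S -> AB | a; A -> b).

No ε-productions.
After unit-elimination: S -> Nf | aa; N -> Nf | aS | aa | af.
TERM: introduce B -> a, A -> f and substitute in every rule of length ≥2.

S -> BB | NA; A -> f; B -> a; N -> BA | BB | BS | NA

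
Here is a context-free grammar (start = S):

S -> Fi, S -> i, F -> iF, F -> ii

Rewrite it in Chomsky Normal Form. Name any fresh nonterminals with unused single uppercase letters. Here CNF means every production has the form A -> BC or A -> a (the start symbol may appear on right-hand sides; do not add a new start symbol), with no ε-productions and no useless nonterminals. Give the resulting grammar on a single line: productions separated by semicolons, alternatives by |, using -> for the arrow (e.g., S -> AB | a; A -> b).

No ε-productions.
No unit productions to eliminate.
TERM: introduce A -> i and substitute in every rule of length ≥2.

S -> i | FA; A -> i; F -> AA | AF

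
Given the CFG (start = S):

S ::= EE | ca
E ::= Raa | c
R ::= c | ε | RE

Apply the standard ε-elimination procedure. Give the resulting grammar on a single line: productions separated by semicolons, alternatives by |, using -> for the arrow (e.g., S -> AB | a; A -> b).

S -> EE | ca; E -> c | aa | Raa; R -> E | c | RE

Nullable set: {R}.
E -> Raa: R nullable, giving Raa | aa.
Drop R -> ε.
R -> RE: R nullable, giving E | RE.
Unchanged (no nullable symbols): S -> EE; S -> ca; E -> c; R -> c.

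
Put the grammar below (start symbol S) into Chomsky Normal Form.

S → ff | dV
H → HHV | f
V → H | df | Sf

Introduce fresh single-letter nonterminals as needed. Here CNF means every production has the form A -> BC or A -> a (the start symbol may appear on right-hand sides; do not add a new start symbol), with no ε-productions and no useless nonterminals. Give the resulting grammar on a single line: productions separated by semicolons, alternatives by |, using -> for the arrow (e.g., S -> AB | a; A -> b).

S -> AV | BB; A -> d; B -> f; C -> HV; D -> HV; H -> f | HC; V -> f | AB | HD | SB

No ε-productions.
After unit-elimination: S -> dV | ff; H -> f | HHV; V -> f | Sf | df | HHV.
TERM: introduce A -> d, B -> f and substitute in every rule of length ≥2.
BIN: H -> HHV becomes H -> HC, C -> HV; V -> HHV becomes V -> HD, D -> HV.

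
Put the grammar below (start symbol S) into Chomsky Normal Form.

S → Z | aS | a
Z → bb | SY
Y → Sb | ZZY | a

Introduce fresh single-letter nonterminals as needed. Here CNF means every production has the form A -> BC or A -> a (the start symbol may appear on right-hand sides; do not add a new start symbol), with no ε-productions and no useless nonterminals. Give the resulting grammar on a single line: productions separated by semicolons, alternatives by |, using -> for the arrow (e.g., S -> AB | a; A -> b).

S -> a | AS | BB | SY; A -> a; B -> b; C -> ZY; Y -> a | SB | ZC; Z -> BB | SY

No ε-productions.
After unit-elimination: S -> a | SY | aS | bb; Y -> a | Sb | ZZY; Z -> SY | bb.
TERM: introduce A -> a, B -> b and substitute in every rule of length ≥2.
BIN: Y -> ZZY becomes Y -> ZC, C -> ZY.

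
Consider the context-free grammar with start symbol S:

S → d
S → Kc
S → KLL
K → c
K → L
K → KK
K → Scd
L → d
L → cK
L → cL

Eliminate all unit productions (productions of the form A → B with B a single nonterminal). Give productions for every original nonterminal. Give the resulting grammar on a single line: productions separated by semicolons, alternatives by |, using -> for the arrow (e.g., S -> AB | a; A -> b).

S -> d | Kc | KLL; K -> c | d | KK | cK | cL | Scd; L -> d | cK | cL

Unit productions: K->L.
Unit pairs (A ⇒* B via units): (K,L).
S: inherits non-unit rules of {S} → KLL | Kc | d.
K: inherits non-unit rules of {K, L} → KK | Scd | c | cK | cL | d.
L: inherits non-unit rules of {L} → cK | cL | d.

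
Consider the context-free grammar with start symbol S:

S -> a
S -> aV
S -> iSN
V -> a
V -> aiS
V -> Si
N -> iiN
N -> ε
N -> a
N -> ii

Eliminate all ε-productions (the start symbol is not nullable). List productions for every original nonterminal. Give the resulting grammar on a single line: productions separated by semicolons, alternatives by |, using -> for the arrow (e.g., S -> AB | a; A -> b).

Nullable set: {N}.
S -> iSN: N nullable, giving iS | iSN.
Drop N -> ε.
N -> iiN: N nullable, giving ii | iiN.
Unchanged (no nullable symbols): S -> a; S -> aV; N -> a; N -> ii; V -> Si; V -> a; V -> aiS.

S -> a | aV | iS | iSN; N -> a | ii | iiN; V -> a | Si | aiS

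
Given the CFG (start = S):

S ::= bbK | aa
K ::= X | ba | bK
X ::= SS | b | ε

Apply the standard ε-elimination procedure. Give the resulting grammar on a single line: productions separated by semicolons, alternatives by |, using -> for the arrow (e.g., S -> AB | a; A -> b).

S -> aa | bb | bbK; K -> X | b | bK | ba; X -> b | SS

Nullable set: {K, X}.
S -> bbK: K nullable, giving bb | bbK.
K -> X: X nullable, giving X.
K -> bK: K nullable, giving b | bK.
Drop X -> ε.
Unchanged (no nullable symbols): S -> aa; K -> ba; X -> SS; X -> b.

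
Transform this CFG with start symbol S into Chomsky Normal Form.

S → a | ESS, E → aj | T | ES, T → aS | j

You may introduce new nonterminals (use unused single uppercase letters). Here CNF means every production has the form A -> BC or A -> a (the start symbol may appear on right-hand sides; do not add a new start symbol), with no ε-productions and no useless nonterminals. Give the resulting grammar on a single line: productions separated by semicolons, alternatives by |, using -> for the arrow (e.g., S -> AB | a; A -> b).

S -> a | EC; A -> a; B -> j; C -> SS; E -> j | AB | AS | ES

No ε-productions.
After unit-elimination: S -> a | ESS; E -> j | ES | aS | aj; T -> j | aS.
TERM: introduce A -> a, B -> j and substitute in every rule of length ≥2.
BIN: S -> ESS becomes S -> EC, C -> SS.
Drop unreachable/unproductive: T.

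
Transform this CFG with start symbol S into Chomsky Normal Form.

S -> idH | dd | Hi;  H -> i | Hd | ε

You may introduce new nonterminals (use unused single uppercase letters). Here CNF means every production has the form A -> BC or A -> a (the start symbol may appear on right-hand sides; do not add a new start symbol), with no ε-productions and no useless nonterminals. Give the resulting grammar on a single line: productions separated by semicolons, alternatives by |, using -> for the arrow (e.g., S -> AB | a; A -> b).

Nullable: {H}; after ε-elimination: S -> i | Hi | dd | id | idH; H -> d | i | Hd.
No unit productions to eliminate.
TERM: introduce A -> d, B -> i and substitute in every rule of length ≥2.
BIN: S -> BAH becomes S -> BC, C -> AH.

S -> i | AA | BA | BC | HB; A -> d; B -> i; C -> AH; H -> d | i | HA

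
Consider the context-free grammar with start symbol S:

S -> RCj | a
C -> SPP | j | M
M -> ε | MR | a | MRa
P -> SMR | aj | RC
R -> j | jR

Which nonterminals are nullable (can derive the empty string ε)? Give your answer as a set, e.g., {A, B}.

Directly nullable (have an ε-rule): {M}.
C is nullable via C -> M (every symbol on the right is already known nullable).
Not nullable: P, R, S — each has a terminal in every rule's right-hand side or depends on a non-nullable symbol.

{C, M}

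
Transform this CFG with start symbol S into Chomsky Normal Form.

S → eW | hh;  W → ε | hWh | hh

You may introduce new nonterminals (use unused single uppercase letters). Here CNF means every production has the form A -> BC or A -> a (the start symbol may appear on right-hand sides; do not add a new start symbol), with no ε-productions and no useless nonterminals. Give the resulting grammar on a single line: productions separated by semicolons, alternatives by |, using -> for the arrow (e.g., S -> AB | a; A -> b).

Nullable: {W}; after ε-elimination: S -> e | eW | hh; W -> hh | hWh.
No unit productions to eliminate.
TERM: introduce A -> e, B -> h and substitute in every rule of length ≥2.
BIN: W -> BWB becomes W -> BC, C -> WB.

S -> e | AW | BB; A -> e; B -> h; C -> WB; W -> BB | BC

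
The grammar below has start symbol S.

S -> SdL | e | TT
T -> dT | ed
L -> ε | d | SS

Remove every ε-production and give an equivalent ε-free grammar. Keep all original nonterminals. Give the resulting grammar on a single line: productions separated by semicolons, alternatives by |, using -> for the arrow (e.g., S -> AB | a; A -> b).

Nullable set: {L}.
S -> SdL: L nullable, giving Sd | SdL.
Drop L -> ε.
Unchanged (no nullable symbols): S -> TT; S -> e; L -> SS; L -> d; T -> dT; T -> ed.

S -> e | Sd | TT | SdL; L -> d | SS; T -> dT | ed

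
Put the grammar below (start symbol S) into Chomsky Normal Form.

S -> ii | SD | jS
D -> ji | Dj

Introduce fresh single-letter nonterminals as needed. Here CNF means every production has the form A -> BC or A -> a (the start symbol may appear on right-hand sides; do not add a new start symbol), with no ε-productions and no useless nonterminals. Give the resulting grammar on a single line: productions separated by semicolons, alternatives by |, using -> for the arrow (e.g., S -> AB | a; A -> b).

S -> AS | BB | SD; A -> j; B -> i; D -> AB | DA

No ε-productions.
No unit productions to eliminate.
TERM: introduce B -> i, A -> j and substitute in every rule of length ≥2.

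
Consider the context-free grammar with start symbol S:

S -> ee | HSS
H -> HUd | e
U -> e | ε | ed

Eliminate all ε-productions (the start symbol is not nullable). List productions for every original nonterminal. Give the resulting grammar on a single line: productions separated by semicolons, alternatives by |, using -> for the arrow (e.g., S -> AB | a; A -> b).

S -> ee | HSS; H -> e | Hd | HUd; U -> e | ed

Nullable set: {U}.
H -> HUd: U nullable, giving HUd | Hd.
Drop U -> ε.
Unchanged (no nullable symbols): S -> HSS; S -> ee; H -> e; U -> e; U -> ed.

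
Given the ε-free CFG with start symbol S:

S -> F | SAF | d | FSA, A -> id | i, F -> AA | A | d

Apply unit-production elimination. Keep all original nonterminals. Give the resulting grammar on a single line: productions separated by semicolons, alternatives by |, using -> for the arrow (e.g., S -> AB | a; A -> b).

S -> d | i | AA | id | FSA | SAF; A -> i | id; F -> d | i | AA | id

Unit productions: F->A, S->F.
Unit pairs (A ⇒* B via units): (F,A), (S,A), (S,F).
S: inherits non-unit rules of {A, F, S} → AA | FSA | SAF | d | i | id.
A: inherits non-unit rules of {A} → i | id.
F: inherits non-unit rules of {A, F} → AA | d | i | id.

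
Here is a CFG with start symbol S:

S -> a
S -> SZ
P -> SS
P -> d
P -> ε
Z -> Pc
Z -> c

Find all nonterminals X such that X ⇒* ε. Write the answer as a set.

Directly nullable (have an ε-rule): {P}.
Not nullable: S, Z — each has a terminal in every rule's right-hand side or depends on a non-nullable symbol.

{P}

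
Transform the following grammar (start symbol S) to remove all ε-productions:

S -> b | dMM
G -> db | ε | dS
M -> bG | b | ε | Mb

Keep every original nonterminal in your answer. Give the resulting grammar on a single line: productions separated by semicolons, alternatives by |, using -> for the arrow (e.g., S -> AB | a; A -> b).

Nullable set: {G, M}.
S -> dMM: M, M nullable, giving d | dM | dMM.
Drop G -> ε.
Drop M -> ε.
M -> Mb: M nullable, giving Mb | b.
M -> bG: G nullable, giving b | bG.
Unchanged (no nullable symbols): S -> b; G -> dS; G -> db; M -> b.

S -> b | d | dM | dMM; G -> dS | db; M -> b | Mb | bG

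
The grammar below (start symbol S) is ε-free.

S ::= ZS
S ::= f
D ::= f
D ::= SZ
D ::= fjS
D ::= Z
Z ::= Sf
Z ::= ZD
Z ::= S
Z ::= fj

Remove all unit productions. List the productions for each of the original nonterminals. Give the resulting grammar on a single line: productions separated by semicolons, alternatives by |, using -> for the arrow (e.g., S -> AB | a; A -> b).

Unit productions: D->Z, Z->S.
Unit pairs (A ⇒* B via units): (D,S), (D,Z), (Z,S).
S: inherits non-unit rules of {S} → ZS | f.
D: inherits non-unit rules of {D, S, Z} → SZ | Sf | ZD | ZS | f | fj | fjS.
Z: inherits non-unit rules of {S, Z} → Sf | ZD | ZS | f | fj.

S -> f | ZS; D -> f | SZ | Sf | ZD | ZS | fj | fjS; Z -> f | Sf | ZD | ZS | fj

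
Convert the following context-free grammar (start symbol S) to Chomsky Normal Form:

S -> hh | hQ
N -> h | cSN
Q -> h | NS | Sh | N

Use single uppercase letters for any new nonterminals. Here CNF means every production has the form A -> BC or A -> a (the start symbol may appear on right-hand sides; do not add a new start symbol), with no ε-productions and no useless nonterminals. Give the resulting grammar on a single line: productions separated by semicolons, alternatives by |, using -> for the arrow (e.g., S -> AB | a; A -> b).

No ε-productions.
After unit-elimination: S -> hQ | hh; N -> h | cSN; Q -> h | NS | Sh | cSN.
TERM: introduce A -> c, B -> h and substitute in every rule of length ≥2.
BIN: N -> ASN becomes N -> AC, C -> SN; Q -> ASN becomes Q -> AD, D -> SN.

S -> BB | BQ; A -> c; B -> h; C -> SN; D -> SN; N -> h | AC; Q -> h | AD | NS | SB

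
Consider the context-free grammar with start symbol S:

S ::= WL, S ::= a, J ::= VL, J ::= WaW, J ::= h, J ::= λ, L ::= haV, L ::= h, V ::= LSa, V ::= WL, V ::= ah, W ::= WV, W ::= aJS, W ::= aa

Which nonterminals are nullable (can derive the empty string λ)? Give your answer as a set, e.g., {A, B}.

{J}

Directly nullable (have an ε-rule): {J}.
Not nullable: L, S, V, W — each has a terminal in every rule's right-hand side or depends on a non-nullable symbol.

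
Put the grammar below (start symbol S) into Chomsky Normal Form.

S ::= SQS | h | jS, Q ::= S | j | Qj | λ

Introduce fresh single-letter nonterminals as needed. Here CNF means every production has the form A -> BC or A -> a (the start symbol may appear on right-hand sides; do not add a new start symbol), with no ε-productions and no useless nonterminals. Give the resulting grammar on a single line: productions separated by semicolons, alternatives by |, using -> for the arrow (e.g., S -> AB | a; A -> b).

S -> h | AS | SC | SS; A -> j; B -> QS; C -> QS; Q -> h | j | AS | QA | SB | SS

Nullable: {Q}; after ε-elimination: S -> h | SS | jS | SQS; Q -> S | j | Qj.
After unit-elimination: S -> h | SS | jS | SQS; Q -> h | j | Qj | SS | jS | SQS.
TERM: introduce A -> j and substitute in every rule of length ≥2.
BIN: Q -> SQS becomes Q -> SB, B -> QS; S -> SQS becomes S -> SC, C -> QS.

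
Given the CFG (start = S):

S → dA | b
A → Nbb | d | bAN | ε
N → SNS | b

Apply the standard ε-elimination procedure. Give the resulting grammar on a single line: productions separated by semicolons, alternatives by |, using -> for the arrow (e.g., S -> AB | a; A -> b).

Nullable set: {A}.
S -> dA: A nullable, giving d | dA.
Drop A -> ε.
A -> bAN: A nullable, giving bAN | bN.
Unchanged (no nullable symbols): S -> b; A -> Nbb; A -> d; N -> SNS; N -> b.

S -> b | d | dA; A -> d | bN | Nbb | bAN; N -> b | SNS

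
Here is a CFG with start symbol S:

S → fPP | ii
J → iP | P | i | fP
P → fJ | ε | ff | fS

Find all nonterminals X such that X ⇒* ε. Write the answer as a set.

{J, P}

Directly nullable (have an ε-rule): {P}.
J is nullable via J -> P (every symbol on the right is already known nullable).
Not nullable: S — each has a terminal in every rule's right-hand side or depends on a non-nullable symbol.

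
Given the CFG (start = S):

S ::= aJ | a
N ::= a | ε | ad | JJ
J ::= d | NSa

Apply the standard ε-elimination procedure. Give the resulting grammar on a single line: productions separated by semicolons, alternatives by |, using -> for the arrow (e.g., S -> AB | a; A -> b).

S -> a | aJ; J -> d | Sa | NSa; N -> a | JJ | ad

Nullable set: {N}.
J -> NSa: N nullable, giving NSa | Sa.
Drop N -> ε.
Unchanged (no nullable symbols): S -> a; S -> aJ; J -> d; N -> JJ; N -> a; N -> ad.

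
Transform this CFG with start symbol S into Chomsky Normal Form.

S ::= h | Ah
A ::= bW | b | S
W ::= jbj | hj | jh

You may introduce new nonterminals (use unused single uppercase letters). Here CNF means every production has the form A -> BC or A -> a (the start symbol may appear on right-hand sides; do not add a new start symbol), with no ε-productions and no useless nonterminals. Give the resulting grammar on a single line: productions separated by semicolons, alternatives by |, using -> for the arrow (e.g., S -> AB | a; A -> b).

No ε-productions.
After unit-elimination: S -> h | Ah; A -> b | h | Ah | bW; W -> hj | jh | jbj.
TERM: introduce C -> b, B -> h, D -> j and substitute in every rule of length ≥2.
BIN: W -> DCD becomes W -> DE, E -> CD.

S -> h | AB; A -> b | h | AB | CW; B -> h; C -> b; D -> j; E -> CD; W -> BD | DB | DE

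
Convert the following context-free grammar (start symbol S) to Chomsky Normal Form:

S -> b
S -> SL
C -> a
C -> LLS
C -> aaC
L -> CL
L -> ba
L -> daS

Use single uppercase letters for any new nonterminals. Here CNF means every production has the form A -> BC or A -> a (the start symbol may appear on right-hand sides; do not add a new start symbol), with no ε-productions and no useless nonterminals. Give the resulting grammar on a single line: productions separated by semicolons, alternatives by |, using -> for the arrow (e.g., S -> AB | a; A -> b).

S -> b | SL; A -> a; B -> b; C -> a | AE | LF; D -> d; E -> AC; F -> LS; G -> AS; L -> BA | CL | DG

No ε-productions.
No unit productions to eliminate.
TERM: introduce A -> a, B -> b, D -> d and substitute in every rule of length ≥2.
BIN: C -> AAC becomes C -> AE, E -> AC; C -> LLS becomes C -> LF, F -> LS; L -> DAS becomes L -> DG, G -> AS.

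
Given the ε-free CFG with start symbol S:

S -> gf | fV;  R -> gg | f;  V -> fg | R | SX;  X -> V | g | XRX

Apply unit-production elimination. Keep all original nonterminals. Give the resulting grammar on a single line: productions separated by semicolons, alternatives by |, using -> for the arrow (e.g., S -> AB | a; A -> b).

Unit productions: V->R, X->V.
Unit pairs (A ⇒* B via units): (V,R), (X,R), (X,V).
S: inherits non-unit rules of {S} → fV | gf.
R: inherits non-unit rules of {R} → f | gg.
V: inherits non-unit rules of {R, V} → SX | f | fg | gg.
X: inherits non-unit rules of {R, V, X} → SX | XRX | f | fg | g | gg.

S -> fV | gf; R -> f | gg; V -> f | SX | fg | gg; X -> f | g | SX | fg | gg | XRX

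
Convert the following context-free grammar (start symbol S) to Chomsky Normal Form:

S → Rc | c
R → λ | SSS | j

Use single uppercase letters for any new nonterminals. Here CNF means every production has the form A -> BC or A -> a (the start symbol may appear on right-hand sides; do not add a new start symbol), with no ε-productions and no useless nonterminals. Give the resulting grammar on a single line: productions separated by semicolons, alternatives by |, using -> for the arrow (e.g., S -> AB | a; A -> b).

S -> c | RA; A -> c; B -> SS; R -> j | SB

Nullable: {R}; after ε-elimination: S -> c | Rc; R -> j | SSS.
No unit productions to eliminate.
TERM: introduce A -> c and substitute in every rule of length ≥2.
BIN: R -> SSS becomes R -> SB, B -> SS.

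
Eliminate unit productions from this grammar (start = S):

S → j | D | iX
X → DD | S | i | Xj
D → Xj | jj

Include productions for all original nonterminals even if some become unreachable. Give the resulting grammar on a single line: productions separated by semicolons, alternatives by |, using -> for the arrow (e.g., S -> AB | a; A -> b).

S -> j | Xj | iX | jj; D -> Xj | jj; X -> i | j | DD | Xj | iX | jj

Unit productions: S->D, X->S.
Unit pairs (A ⇒* B via units): (S,D), (X,D), (X,S).
S: inherits non-unit rules of {D, S} → Xj | iX | j | jj.
D: inherits non-unit rules of {D} → Xj | jj.
X: inherits non-unit rules of {D, S, X} → DD | Xj | i | iX | j | jj.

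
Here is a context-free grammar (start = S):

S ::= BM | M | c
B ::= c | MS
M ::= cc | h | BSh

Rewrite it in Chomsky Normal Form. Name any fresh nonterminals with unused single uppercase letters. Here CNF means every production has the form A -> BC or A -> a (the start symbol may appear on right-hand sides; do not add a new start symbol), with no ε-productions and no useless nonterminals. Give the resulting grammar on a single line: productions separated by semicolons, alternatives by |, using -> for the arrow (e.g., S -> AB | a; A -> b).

No ε-productions.
After unit-elimination: S -> c | h | BM | cc | BSh; B -> c | MS; M -> h | cc | BSh.
TERM: introduce C -> c, A -> h and substitute in every rule of length ≥2.
BIN: M -> BSA becomes M -> BD, D -> SA; S -> BSA becomes S -> BE, E -> SA.

S -> c | h | BE | BM | CC; A -> h; B -> c | MS; C -> c; D -> SA; E -> SA; M -> h | BD | CC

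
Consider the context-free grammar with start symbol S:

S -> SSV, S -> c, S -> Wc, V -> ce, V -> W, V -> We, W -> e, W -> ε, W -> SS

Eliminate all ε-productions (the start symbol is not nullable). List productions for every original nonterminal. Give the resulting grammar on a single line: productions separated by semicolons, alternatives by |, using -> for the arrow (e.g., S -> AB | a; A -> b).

Nullable set: {V, W}.
S -> SSV: V nullable, giving SS | SSV.
S -> Wc: W nullable, giving Wc | c.
V -> W: W nullable, giving W.
V -> We: W nullable, giving We | e.
Drop W -> ε.
Unchanged (no nullable symbols): S -> c; V -> ce; W -> SS; W -> e.

S -> c | SS | Wc | SSV; V -> W | e | We | ce; W -> e | SS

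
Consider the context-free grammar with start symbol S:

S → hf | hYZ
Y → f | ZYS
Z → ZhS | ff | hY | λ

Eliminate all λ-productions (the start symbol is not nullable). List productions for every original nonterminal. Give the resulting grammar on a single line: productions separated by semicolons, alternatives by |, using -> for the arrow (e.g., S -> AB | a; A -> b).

S -> hY | hf | hYZ; Y -> f | YS | ZYS; Z -> ff | hS | hY | ZhS

Nullable set: {Z}.
S -> hYZ: Z nullable, giving hY | hYZ.
Y -> ZYS: Z nullable, giving YS | ZYS.
Drop Z -> λ.
Z -> ZhS: Z nullable, giving ZhS | hS.
Unchanged (no nullable symbols): S -> hf; Y -> f; Z -> ff; Z -> hY.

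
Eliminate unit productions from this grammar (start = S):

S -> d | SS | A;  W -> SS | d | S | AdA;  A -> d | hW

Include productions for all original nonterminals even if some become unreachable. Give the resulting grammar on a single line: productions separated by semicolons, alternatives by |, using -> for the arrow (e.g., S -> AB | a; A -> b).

S -> d | SS | hW; A -> d | hW; W -> d | SS | hW | AdA

Unit productions: S->A, W->S.
Unit pairs (A ⇒* B via units): (S,A), (W,A), (W,S).
S: inherits non-unit rules of {A, S} → SS | d | hW.
A: inherits non-unit rules of {A} → d | hW.
W: inherits non-unit rules of {A, S, W} → AdA | SS | d | hW.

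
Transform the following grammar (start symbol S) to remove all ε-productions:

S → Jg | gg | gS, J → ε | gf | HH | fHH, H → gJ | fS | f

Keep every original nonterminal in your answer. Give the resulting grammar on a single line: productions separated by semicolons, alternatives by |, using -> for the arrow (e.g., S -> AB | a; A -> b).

S -> g | Jg | gS | gg; H -> f | g | fS | gJ; J -> HH | gf | fHH

Nullable set: {J}.
S -> Jg: J nullable, giving Jg | g.
H -> gJ: J nullable, giving g | gJ.
Drop J -> ε.
Unchanged (no nullable symbols): S -> gS; S -> gg; H -> f; H -> fS; J -> HH; J -> fHH; J -> gf.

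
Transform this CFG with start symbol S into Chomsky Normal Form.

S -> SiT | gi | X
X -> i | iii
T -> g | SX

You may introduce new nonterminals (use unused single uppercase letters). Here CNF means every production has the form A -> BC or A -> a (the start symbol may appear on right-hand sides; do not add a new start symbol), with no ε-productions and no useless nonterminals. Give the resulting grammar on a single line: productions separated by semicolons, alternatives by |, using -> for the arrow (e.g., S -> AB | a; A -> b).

No ε-productions.
After unit-elimination: S -> i | gi | SiT | iii; T -> g | SX; X -> i | iii.
TERM: introduce B -> g, A -> i and substitute in every rule of length ≥2.
BIN: S -> AAA becomes S -> AC, C -> AA; S -> SAT becomes S -> SD, D -> AT; X -> AAA becomes X -> AE, E -> AA.

S -> i | AC | BA | SD; A -> i; B -> g; C -> AA; D -> AT; E -> AA; T -> g | SX; X -> i | AE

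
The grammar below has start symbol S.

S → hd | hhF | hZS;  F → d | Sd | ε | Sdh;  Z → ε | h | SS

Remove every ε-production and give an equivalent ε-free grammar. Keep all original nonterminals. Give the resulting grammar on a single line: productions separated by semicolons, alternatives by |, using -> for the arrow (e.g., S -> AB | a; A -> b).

Nullable set: {F, Z}.
S -> hZS: Z nullable, giving hS | hZS.
S -> hhF: F nullable, giving hh | hhF.
Drop F -> ε.
Drop Z -> ε.
Unchanged (no nullable symbols): S -> hd; F -> Sd; F -> Sdh; F -> d; Z -> SS; Z -> h.

S -> hS | hd | hh | hZS | hhF; F -> d | Sd | Sdh; Z -> h | SS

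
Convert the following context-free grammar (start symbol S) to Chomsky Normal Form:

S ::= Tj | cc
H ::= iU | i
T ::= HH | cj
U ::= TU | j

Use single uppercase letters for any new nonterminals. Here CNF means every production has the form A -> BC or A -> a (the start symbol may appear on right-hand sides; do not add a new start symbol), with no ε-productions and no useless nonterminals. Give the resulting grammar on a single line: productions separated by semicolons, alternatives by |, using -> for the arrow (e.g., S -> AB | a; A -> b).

S -> CC | TB; A -> i; B -> j; C -> c; H -> i | AU; T -> CB | HH; U -> j | TU

No ε-productions.
No unit productions to eliminate.
TERM: introduce C -> c, A -> i, B -> j and substitute in every rule of length ≥2.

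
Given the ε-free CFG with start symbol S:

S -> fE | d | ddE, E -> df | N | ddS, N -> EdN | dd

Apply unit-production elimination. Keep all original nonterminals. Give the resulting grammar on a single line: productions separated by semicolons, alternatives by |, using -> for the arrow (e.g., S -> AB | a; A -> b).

S -> d | fE | ddE; E -> dd | df | EdN | ddS; N -> dd | EdN

Unit productions: E->N.
Unit pairs (A ⇒* B via units): (E,N).
S: inherits non-unit rules of {S} → d | ddE | fE.
E: inherits non-unit rules of {E, N} → EdN | dd | ddS | df.
N: inherits non-unit rules of {N} → EdN | dd.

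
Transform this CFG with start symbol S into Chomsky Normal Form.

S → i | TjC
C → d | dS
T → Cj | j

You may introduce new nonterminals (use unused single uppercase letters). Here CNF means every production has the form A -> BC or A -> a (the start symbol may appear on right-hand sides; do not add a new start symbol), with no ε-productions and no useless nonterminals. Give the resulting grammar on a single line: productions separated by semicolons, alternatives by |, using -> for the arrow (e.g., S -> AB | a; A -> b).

S -> i | TD; A -> d; B -> j; C -> d | AS; D -> BC; T -> j | CB

No ε-productions.
No unit productions to eliminate.
TERM: introduce A -> d, B -> j and substitute in every rule of length ≥2.
BIN: S -> TBC becomes S -> TD, D -> BC.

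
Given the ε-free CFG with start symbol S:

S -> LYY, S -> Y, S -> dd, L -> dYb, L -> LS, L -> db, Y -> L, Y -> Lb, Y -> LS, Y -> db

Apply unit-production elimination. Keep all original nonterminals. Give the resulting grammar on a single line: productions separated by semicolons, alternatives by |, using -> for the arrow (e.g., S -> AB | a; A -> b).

S -> LS | Lb | db | dd | LYY | dYb; L -> LS | db | dYb; Y -> LS | Lb | db | dYb

Unit productions: S->Y, Y->L.
Unit pairs (A ⇒* B via units): (S,L), (S,Y), (Y,L).
S: inherits non-unit rules of {L, S, Y} → LS | LYY | Lb | dYb | db | dd.
L: inherits non-unit rules of {L} → LS | dYb | db.
Y: inherits non-unit rules of {L, Y} → LS | Lb | dYb | db.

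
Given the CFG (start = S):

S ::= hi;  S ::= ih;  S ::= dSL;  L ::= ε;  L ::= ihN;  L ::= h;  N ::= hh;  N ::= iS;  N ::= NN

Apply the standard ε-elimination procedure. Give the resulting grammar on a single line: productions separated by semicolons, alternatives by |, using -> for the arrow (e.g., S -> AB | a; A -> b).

S -> dS | hi | ih | dSL; L -> h | ihN; N -> NN | hh | iS

Nullable set: {L}.
S -> dSL: L nullable, giving dS | dSL.
Drop L -> ε.
Unchanged (no nullable symbols): S -> hi; S -> ih; L -> h; L -> ihN; N -> NN; N -> hh; N -> iS.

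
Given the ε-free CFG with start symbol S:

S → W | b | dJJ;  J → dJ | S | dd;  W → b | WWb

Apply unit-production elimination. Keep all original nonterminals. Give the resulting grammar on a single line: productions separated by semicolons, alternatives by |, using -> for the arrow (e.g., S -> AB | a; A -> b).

S -> b | WWb | dJJ; J -> b | dJ | dd | WWb | dJJ; W -> b | WWb

Unit productions: J->S, S->W.
Unit pairs (A ⇒* B via units): (J,S), (J,W), (S,W).
S: inherits non-unit rules of {S, W} → WWb | b | dJJ.
J: inherits non-unit rules of {J, S, W} → WWb | b | dJ | dJJ | dd.
W: inherits non-unit rules of {W} → WWb | b.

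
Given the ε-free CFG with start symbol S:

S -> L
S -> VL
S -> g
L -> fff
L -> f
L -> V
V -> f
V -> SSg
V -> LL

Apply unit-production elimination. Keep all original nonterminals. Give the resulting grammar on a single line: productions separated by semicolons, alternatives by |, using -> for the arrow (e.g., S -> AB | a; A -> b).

S -> f | g | LL | VL | SSg | fff; L -> f | LL | SSg | fff; V -> f | LL | SSg

Unit productions: L->V, S->L.
Unit pairs (A ⇒* B via units): (L,V), (S,L), (S,V).
S: inherits non-unit rules of {L, S, V} → LL | SSg | VL | f | fff | g.
L: inherits non-unit rules of {L, V} → LL | SSg | f | fff.
V: inherits non-unit rules of {V} → LL | SSg | f.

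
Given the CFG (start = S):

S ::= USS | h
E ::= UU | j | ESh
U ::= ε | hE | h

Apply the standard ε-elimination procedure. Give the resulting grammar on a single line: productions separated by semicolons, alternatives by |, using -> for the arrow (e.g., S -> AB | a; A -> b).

Nullable set: {E, U}.
S -> USS: U nullable, giving SS | USS.
E -> ESh: E nullable, giving ESh | Sh.
E -> UU: U, U nullable, giving U | UU.
Drop U -> ε.
U -> hE: E nullable, giving h | hE.
Unchanged (no nullable symbols): S -> h; E -> j; U -> h.

S -> h | SS | USS; E -> U | j | Sh | UU | ESh; U -> h | hE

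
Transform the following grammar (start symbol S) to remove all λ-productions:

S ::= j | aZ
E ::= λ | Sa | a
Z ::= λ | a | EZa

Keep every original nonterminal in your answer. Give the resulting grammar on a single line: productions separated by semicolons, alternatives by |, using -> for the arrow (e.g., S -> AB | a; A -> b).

Nullable set: {E, Z}.
S -> aZ: Z nullable, giving a | aZ.
Drop E -> λ.
Drop Z -> λ.
Z -> EZa: E, Z nullable, giving EZa | Ea | Za | a.
Unchanged (no nullable symbols): S -> j; E -> Sa; E -> a; Z -> a.

S -> a | j | aZ; E -> a | Sa; Z -> a | Ea | Za | EZa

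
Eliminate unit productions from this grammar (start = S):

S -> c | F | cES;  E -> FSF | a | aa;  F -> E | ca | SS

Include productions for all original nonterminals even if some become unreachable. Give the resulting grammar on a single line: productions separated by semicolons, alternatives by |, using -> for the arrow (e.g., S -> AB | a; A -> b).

S -> a | c | SS | aa | ca | FSF | cES; E -> a | aa | FSF; F -> a | SS | aa | ca | FSF

Unit productions: F->E, S->F.
Unit pairs (A ⇒* B via units): (F,E), (S,E), (S,F).
S: inherits non-unit rules of {E, F, S} → FSF | SS | a | aa | c | cES | ca.
E: inherits non-unit rules of {E} → FSF | a | aa.
F: inherits non-unit rules of {E, F} → FSF | SS | a | aa | ca.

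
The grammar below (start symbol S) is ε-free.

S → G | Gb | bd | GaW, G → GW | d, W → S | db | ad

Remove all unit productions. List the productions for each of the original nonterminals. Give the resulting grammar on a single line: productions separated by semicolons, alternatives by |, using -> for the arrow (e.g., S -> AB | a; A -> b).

Unit productions: S->G, W->S.
Unit pairs (A ⇒* B via units): (S,G), (W,G), (W,S).
S: inherits non-unit rules of {G, S} → GW | GaW | Gb | bd | d.
G: inherits non-unit rules of {G} → GW | d.
W: inherits non-unit rules of {G, S, W} → GW | GaW | Gb | ad | bd | d | db.

S -> d | GW | Gb | bd | GaW; G -> d | GW; W -> d | GW | Gb | ad | bd | db | GaW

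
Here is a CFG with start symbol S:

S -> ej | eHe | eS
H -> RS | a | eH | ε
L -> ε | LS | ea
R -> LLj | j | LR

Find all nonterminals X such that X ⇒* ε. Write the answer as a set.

{H, L}

Directly nullable (have an ε-rule): {H, L}.
Not nullable: R, S — each has a terminal in every rule's right-hand side or depends on a non-nullable symbol.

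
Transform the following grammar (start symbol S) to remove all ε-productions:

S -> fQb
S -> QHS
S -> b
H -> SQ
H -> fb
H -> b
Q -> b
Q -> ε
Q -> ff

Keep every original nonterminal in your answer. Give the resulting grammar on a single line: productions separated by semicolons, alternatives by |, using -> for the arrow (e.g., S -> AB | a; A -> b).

S -> b | HS | fb | QHS | fQb; H -> S | b | SQ | fb; Q -> b | ff

Nullable set: {Q}.
S -> QHS: Q nullable, giving HS | QHS.
S -> fQb: Q nullable, giving fQb | fb.
H -> SQ: Q nullable, giving S | SQ.
Drop Q -> ε.
Unchanged (no nullable symbols): S -> b; H -> b; H -> fb; Q -> b; Q -> ff.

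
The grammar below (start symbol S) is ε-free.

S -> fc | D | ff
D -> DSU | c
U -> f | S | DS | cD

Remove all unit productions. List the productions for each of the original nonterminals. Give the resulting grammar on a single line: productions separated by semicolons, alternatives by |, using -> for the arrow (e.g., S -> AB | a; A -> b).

S -> c | fc | ff | DSU; D -> c | DSU; U -> c | f | DS | cD | fc | ff | DSU

Unit productions: S->D, U->S.
Unit pairs (A ⇒* B via units): (S,D), (U,D), (U,S).
S: inherits non-unit rules of {D, S} → DSU | c | fc | ff.
D: inherits non-unit rules of {D} → DSU | c.
U: inherits non-unit rules of {D, S, U} → DS | DSU | c | cD | f | fc | ff.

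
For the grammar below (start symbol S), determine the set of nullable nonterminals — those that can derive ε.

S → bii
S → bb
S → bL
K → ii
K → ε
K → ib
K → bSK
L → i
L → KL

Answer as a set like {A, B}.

{K}

Directly nullable (have an ε-rule): {K}.
Not nullable: L, S — each has a terminal in every rule's right-hand side or depends on a non-nullable symbol.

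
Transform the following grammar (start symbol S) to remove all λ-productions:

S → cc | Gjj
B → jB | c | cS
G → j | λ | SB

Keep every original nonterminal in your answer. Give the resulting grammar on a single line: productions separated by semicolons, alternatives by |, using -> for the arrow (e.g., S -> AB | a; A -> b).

Nullable set: {G}.
S -> Gjj: G nullable, giving Gjj | jj.
Drop G -> λ.
Unchanged (no nullable symbols): S -> cc; B -> c; B -> cS; B -> jB; G -> SB; G -> j.

S -> cc | jj | Gjj; B -> c | cS | jB; G -> j | SB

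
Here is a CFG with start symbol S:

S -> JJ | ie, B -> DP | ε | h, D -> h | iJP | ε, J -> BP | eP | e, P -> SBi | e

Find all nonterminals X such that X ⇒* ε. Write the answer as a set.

Directly nullable (have an ε-rule): {B, D}.
Not nullable: J, P, S — each has a terminal in every rule's right-hand side or depends on a non-nullable symbol.

{B, D}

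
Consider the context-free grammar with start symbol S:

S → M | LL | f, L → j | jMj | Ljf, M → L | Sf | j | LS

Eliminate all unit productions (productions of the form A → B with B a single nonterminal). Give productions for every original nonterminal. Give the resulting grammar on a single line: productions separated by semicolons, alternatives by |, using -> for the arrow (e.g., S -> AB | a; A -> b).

S -> f | j | LL | LS | Sf | Ljf | jMj; L -> j | Ljf | jMj; M -> j | LS | Sf | Ljf | jMj

Unit productions: M->L, S->M.
Unit pairs (A ⇒* B via units): (M,L), (S,L), (S,M).
S: inherits non-unit rules of {L, M, S} → LL | LS | Ljf | Sf | f | j | jMj.
L: inherits non-unit rules of {L} → Ljf | j | jMj.
M: inherits non-unit rules of {L, M} → LS | Ljf | Sf | j | jMj.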